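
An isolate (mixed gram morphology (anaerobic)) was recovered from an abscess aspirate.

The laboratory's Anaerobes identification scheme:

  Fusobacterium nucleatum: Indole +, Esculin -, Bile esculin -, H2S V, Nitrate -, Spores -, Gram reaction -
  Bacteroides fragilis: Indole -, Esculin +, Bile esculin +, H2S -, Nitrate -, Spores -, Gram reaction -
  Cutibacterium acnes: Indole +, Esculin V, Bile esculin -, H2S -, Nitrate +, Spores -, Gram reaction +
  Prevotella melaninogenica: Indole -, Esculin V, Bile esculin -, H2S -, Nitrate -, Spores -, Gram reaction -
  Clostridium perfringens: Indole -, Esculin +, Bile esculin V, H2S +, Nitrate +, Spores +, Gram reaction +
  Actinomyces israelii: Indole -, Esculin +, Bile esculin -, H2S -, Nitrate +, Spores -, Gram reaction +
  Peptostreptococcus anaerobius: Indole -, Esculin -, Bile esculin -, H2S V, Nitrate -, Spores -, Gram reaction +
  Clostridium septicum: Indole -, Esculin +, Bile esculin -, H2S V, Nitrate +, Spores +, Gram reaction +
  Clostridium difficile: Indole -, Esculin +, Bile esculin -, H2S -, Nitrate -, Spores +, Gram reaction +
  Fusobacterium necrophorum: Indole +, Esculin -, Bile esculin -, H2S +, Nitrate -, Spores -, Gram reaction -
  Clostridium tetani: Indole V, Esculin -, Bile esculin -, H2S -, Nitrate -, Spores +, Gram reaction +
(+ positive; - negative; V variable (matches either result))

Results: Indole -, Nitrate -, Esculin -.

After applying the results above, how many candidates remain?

3

Indole -: excludes Fusobacterium nucleatum, Cutibacterium acnes, Fusobacterium necrophorum — 8 left.
Esculin -: excludes 5 organisms — 3 left.
Nitrate -: all 3 remaining candidates are consistent.
Still consistent: Clostridium tetani, Peptostreptococcus anaerobius, Prevotella melaninogenica.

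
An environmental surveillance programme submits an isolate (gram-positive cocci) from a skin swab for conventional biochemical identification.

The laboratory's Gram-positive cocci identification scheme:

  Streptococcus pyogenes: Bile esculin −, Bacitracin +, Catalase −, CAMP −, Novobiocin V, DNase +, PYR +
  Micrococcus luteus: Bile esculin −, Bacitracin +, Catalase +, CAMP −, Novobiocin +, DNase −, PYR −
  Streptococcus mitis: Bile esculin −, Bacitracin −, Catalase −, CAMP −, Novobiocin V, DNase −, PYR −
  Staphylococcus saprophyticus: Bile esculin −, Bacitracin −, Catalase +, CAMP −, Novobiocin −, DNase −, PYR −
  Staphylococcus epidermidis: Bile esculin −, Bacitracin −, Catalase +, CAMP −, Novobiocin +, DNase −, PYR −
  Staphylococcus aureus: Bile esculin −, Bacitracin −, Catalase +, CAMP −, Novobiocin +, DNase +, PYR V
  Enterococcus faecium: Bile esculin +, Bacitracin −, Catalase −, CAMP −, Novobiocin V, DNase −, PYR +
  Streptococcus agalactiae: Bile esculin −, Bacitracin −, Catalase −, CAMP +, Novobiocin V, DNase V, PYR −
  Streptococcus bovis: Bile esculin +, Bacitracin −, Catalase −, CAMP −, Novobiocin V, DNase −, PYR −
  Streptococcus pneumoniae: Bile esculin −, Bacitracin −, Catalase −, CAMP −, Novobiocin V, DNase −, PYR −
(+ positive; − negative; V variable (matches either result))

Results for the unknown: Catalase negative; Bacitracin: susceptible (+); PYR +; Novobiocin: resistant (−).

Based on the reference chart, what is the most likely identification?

PYR +: excludes 7 organisms — 3 left.
Novobiocin −: excludes Staphylococcus aureus — 2 left.
Catalase −: all 2 remaining candidates are consistent.
Bacitracin +: excludes Enterococcus faecium — 1 left.

Streptococcus pyogenes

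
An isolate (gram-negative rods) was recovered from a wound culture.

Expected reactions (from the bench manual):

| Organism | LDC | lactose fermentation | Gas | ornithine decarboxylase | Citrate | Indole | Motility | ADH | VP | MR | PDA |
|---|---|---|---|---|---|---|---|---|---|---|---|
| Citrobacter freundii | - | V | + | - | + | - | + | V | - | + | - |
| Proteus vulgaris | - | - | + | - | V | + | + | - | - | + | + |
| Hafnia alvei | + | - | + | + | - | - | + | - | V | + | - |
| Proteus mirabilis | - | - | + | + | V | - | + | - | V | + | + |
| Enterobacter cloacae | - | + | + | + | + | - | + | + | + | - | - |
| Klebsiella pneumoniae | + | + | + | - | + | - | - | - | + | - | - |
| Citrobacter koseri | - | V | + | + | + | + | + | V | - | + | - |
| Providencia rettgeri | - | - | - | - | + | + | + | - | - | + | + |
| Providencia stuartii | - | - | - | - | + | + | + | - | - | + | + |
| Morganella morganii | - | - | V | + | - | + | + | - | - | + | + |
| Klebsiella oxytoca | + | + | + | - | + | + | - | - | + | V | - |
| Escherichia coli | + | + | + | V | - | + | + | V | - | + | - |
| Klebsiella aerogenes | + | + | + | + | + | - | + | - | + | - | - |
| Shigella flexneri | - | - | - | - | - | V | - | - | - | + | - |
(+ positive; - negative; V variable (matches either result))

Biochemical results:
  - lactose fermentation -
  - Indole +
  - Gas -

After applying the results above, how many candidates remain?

4

Gas -: excludes 10 organisms — 4 left.
Indole +: all 4 remaining candidates are consistent.
lactose fermentation -: all 4 remaining candidates are consistent.
Still consistent: Morganella morganii, Providencia rettgeri, Providencia stuartii, Shigella flexneri.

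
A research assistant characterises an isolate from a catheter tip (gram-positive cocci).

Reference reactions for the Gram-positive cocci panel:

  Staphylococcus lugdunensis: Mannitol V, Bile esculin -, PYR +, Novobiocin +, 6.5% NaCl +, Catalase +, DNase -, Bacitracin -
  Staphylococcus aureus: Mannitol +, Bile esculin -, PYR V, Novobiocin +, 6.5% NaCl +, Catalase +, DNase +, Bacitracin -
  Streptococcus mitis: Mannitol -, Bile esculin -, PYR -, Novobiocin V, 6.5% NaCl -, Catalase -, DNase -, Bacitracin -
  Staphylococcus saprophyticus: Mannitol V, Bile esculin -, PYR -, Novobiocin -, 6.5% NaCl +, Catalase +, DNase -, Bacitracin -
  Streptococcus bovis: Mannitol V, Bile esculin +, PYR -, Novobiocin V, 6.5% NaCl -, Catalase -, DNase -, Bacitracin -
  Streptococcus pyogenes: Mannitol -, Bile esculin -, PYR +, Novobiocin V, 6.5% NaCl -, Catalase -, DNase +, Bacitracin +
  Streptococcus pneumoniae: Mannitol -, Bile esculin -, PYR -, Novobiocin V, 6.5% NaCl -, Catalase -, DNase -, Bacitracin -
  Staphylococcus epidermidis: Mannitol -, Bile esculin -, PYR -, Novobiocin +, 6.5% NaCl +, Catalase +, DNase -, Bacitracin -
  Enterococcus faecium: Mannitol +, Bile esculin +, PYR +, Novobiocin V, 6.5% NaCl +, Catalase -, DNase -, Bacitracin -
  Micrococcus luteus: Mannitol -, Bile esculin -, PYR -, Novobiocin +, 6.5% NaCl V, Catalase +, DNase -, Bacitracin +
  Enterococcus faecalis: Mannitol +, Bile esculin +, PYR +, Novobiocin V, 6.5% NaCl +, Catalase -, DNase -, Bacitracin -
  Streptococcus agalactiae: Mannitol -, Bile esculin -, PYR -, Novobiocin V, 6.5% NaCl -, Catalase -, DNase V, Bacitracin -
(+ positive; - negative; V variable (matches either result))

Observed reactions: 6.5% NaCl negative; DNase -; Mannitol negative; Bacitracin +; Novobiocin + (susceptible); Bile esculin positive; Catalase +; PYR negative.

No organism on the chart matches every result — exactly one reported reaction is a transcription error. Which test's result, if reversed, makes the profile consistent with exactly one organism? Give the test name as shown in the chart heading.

As reported, no row in the chart matches all 8 reactions.
Reversing Bacitracin → still no organism matches.
Reversing Catalase → still no organism matches.
Reversing Bile esculin (to -) → unique match: Micrococcus luteus.
Reversing DNase → still no organism matches.
Reversing Novobiocin → still no organism matches.
Reversing Mannitol → still no organism matches.
Reversing 6.5% NaCl → still no organism matches.
Reversing PYR → still no organism matches.

Bile esculin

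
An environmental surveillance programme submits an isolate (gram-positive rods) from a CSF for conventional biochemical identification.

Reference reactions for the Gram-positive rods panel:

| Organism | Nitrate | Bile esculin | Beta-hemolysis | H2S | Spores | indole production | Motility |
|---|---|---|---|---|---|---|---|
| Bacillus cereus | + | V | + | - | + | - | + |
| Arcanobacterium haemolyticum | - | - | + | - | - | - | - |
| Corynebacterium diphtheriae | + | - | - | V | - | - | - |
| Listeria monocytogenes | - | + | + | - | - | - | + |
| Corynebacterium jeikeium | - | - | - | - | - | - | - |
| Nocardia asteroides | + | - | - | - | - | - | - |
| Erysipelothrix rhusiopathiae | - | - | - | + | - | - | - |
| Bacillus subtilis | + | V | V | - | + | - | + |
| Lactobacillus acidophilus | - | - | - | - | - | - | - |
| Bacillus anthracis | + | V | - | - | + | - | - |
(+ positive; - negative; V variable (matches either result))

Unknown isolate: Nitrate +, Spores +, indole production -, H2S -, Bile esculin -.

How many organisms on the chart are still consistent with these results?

3

Bile esculin -: excludes Listeria monocytogenes — 9 left.
indole production -: all 9 remaining candidates are consistent.
H2S -: excludes Erysipelothrix rhusiopathiae — 8 left.
Nitrate +: excludes Arcanobacterium haemolyticum, Corynebacterium jeikeium, Lactobacillus acidophilus — 5 left.
Spores +: excludes Corynebacterium diphtheriae, Nocardia asteroides — 3 left.
Still consistent: Bacillus anthracis, Bacillus cereus, Bacillus subtilis.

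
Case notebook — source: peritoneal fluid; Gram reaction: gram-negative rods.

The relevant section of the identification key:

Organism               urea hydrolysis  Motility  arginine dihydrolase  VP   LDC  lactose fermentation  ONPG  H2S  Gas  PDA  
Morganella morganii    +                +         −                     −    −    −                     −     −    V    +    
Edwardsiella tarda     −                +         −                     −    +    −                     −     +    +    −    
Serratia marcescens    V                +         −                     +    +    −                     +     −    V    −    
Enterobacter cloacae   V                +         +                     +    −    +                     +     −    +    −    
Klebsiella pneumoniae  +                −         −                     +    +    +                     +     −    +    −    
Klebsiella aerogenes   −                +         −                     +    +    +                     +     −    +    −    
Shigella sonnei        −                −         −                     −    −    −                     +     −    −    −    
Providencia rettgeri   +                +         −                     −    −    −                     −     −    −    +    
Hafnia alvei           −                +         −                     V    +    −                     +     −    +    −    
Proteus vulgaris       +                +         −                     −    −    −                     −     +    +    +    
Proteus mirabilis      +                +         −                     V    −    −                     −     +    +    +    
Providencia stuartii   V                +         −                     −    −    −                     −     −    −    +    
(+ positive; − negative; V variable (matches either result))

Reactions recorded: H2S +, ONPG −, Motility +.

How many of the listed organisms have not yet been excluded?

Motility +: excludes Klebsiella pneumoniae, Shigella sonnei — 10 left.
ONPG −: excludes Serratia marcescens, Enterobacter cloacae, Klebsiella aerogenes, Hafnia alvei — 6 left.
H2S +: excludes Morganella morganii, Providencia rettgeri, Providencia stuartii — 3 left.
Still consistent: Edwardsiella tarda, Proteus mirabilis, Proteus vulgaris.

3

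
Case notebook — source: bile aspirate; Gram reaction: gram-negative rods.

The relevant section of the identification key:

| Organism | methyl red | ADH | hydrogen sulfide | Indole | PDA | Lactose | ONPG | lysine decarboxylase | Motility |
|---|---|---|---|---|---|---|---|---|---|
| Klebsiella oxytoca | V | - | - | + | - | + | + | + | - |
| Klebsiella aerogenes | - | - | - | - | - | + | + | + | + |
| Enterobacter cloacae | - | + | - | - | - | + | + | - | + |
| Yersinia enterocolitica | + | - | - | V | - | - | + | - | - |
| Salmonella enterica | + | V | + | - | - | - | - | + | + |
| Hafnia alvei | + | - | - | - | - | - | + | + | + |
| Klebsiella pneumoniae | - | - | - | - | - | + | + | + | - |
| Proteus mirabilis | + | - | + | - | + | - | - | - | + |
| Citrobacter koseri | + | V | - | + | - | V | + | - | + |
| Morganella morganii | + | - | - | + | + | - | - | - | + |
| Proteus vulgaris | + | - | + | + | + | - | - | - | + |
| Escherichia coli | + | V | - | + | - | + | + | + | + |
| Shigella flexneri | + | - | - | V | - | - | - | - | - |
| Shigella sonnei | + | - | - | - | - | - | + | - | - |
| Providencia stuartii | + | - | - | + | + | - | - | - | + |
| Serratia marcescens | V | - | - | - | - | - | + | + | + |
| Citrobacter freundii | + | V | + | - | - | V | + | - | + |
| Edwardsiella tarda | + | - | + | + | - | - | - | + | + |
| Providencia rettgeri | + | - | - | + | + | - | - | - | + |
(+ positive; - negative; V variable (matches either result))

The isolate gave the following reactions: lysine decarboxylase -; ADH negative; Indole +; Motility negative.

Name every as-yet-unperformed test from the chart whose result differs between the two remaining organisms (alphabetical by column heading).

ONPG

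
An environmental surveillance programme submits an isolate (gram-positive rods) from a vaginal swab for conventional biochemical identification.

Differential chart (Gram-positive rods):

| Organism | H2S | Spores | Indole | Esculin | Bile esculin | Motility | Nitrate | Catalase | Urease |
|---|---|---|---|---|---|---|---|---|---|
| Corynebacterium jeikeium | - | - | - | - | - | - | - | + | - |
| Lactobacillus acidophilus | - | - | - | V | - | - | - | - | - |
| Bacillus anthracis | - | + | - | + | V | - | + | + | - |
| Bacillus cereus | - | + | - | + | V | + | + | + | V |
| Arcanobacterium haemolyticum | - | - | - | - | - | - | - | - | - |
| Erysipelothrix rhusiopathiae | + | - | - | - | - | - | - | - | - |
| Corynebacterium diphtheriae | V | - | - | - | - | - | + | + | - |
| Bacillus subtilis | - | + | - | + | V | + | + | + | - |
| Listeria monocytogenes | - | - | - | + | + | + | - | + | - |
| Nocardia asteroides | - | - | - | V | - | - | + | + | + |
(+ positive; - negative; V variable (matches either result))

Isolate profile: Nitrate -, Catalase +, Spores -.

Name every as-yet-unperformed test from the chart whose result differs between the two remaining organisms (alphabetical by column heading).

Bile esculin, Esculin, Motility

Spores -: excludes Bacillus anthracis, Bacillus cereus, Bacillus subtilis — 7 left.
Catalase +: excludes Lactobacillus acidophilus, Arcanobacterium haemolyticum, Erysipelothrix rhusiopathiae — 4 left.
Nitrate -: excludes Corynebacterium diphtheriae, Nocardia asteroides — 2 left.
Two candidates remain: Corynebacterium jeikeium and Listeria monocytogenes.
  H2S: - vs - — same for both, does not separate.
  Indole: - vs - — same for both, does not separate.
  Esculin: Corynebacterium jeikeium -, Listeria monocytogenes + — discriminates.
  Bile esculin: Corynebacterium jeikeium -, Listeria monocytogenes + — discriminates.
  Motility: Corynebacterium jeikeium -, Listeria monocytogenes + — discriminates.
  Urease: - vs - — same for both, does not separate.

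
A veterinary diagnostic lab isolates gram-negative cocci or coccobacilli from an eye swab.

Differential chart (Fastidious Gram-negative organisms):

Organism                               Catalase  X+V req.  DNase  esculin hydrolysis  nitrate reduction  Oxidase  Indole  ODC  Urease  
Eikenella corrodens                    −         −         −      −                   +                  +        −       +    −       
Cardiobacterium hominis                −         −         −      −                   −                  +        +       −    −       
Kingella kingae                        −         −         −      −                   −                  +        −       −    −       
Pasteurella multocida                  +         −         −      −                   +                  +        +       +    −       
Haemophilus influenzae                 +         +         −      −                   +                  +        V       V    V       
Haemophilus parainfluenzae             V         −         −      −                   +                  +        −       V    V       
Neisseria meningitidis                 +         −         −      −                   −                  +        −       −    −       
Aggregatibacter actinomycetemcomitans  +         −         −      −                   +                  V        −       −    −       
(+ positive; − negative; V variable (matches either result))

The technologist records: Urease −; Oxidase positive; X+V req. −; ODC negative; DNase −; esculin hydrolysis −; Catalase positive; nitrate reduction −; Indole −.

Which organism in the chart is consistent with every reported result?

X+V req. −: excludes Haemophilus influenzae — 7 left.
DNase −: all 7 remaining candidates are consistent.
Catalase +: excludes Eikenella corrodens, Cardiobacterium hominis, Kingella kingae — 4 left.
nitrate reduction −: excludes Pasteurella multocida, Haemophilus parainfluenzae, Aggregatibacter actinomycetemcomitans — 1 left.
Urease −: the one remaining candidate is consistent.
Oxidase +: the one remaining candidate is consistent.
esculin hydrolysis −: the one remaining candidate is consistent.
Indole −: the one remaining candidate is consistent.
ODC −: the one remaining candidate is consistent.

Neisseria meningitidis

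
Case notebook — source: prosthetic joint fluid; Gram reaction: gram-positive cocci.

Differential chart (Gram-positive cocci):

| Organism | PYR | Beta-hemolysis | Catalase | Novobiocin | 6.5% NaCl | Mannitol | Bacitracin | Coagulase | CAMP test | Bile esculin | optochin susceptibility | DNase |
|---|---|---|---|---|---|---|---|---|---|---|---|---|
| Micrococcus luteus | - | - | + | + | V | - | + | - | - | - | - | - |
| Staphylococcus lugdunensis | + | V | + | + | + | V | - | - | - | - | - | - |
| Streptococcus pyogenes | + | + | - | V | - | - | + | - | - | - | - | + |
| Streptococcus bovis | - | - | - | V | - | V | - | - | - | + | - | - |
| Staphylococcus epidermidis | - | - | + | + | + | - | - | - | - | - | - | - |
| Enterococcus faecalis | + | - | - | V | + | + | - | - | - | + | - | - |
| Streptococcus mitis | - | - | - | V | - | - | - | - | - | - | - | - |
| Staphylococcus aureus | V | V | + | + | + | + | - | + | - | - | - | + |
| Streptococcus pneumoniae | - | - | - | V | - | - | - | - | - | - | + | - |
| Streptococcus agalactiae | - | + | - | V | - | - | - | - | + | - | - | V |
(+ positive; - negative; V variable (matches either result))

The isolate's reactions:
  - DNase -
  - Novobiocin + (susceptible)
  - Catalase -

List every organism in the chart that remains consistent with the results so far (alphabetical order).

Enterococcus faecalis, Streptococcus agalactiae, Streptococcus bovis, Streptococcus mitis, Streptococcus pneumoniae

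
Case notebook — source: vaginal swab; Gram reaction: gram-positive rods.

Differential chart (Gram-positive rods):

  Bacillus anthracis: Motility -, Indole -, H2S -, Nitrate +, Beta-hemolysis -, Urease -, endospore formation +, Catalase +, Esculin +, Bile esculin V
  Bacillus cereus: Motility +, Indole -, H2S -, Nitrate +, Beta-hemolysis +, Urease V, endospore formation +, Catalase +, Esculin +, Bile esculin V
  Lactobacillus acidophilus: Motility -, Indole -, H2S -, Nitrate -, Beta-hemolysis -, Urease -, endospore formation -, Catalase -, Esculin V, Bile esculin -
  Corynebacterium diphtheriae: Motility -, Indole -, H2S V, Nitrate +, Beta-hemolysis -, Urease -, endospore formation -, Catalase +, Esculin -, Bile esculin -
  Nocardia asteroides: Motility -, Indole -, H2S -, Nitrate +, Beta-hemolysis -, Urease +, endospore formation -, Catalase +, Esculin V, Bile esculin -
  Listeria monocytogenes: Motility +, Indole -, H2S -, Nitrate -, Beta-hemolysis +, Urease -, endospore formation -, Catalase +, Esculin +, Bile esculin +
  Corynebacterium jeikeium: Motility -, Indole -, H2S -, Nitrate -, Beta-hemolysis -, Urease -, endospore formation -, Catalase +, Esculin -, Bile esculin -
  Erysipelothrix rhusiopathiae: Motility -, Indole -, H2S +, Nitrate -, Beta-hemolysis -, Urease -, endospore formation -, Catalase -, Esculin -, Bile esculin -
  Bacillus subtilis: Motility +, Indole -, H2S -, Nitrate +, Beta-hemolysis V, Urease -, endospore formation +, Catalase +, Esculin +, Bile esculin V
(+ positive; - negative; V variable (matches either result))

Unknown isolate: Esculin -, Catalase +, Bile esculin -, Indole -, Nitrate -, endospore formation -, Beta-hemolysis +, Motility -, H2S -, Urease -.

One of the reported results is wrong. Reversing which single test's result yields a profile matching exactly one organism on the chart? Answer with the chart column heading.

As reported, no row in the chart matches all 10 reactions.
Reversing Nitrate → still no organism matches.
Reversing Catalase → still no organism matches.
Reversing H2S → still no organism matches.
Reversing Motility → still no organism matches.
Reversing Esculin → still no organism matches.
Reversing Beta-hemolysis (to -) → unique match: Corynebacterium jeikeium.
Reversing endospore formation → still no organism matches.
Reversing Urease → still no organism matches.
Reversing Bile esculin → still no organism matches.
Reversing Indole → still no organism matches.

Beta-hemolysis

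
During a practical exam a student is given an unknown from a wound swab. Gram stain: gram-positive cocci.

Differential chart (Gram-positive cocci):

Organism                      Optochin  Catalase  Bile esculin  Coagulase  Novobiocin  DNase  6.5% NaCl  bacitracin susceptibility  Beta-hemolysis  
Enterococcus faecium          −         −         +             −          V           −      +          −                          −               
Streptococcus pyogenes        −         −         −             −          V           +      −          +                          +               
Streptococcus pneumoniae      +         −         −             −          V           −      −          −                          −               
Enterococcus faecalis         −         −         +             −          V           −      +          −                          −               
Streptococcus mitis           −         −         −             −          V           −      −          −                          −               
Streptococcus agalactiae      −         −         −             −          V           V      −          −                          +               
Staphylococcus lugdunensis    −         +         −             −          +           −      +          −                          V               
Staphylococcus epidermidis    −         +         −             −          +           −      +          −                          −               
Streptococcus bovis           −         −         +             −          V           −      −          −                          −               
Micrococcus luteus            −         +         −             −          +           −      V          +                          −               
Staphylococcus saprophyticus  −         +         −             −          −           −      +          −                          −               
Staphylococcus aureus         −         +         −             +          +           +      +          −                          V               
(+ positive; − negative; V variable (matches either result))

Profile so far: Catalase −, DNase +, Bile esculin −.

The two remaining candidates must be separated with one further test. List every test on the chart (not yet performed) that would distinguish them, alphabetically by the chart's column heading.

bacitracin susceptibility

DNase +: excludes 9 organisms — 3 left.
Bile esculin −: all 3 remaining candidates are consistent.
Catalase −: excludes Staphylococcus aureus — 2 left.
Two candidates remain: Streptococcus agalactiae and Streptococcus pyogenes.
  Optochin: − vs − — same for both, does not separate.
  Coagulase: − vs − — same for both, does not separate.
  Novobiocin: V vs V — variable for at least one, does not separate.
  6.5% NaCl: − vs − — same for both, does not separate.
  bacitracin susceptibility: Streptococcus agalactiae −, Streptococcus pyogenes + — discriminates.
  Beta-hemolysis: + vs + — same for both, does not separate.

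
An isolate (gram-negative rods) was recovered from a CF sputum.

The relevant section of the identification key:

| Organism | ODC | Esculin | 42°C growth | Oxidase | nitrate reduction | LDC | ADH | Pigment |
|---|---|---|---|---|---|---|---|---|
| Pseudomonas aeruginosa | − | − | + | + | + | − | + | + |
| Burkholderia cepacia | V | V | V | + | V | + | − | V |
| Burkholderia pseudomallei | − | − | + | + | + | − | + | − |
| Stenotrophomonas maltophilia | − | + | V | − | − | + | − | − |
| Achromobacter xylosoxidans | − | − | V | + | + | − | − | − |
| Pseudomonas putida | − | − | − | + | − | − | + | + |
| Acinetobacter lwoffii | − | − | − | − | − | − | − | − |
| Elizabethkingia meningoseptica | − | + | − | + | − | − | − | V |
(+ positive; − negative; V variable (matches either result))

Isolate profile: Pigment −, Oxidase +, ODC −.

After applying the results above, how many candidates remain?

4

Pigment −: excludes Pseudomonas aeruginosa, Pseudomonas putida — 6 left.
Oxidase +: excludes Stenotrophomonas maltophilia, Acinetobacter lwoffii — 4 left.
ODC −: all 4 remaining candidates are consistent.
Still consistent: Achromobacter xylosoxidans, Burkholderia cepacia, Burkholderia pseudomallei, Elizabethkingia meningoseptica.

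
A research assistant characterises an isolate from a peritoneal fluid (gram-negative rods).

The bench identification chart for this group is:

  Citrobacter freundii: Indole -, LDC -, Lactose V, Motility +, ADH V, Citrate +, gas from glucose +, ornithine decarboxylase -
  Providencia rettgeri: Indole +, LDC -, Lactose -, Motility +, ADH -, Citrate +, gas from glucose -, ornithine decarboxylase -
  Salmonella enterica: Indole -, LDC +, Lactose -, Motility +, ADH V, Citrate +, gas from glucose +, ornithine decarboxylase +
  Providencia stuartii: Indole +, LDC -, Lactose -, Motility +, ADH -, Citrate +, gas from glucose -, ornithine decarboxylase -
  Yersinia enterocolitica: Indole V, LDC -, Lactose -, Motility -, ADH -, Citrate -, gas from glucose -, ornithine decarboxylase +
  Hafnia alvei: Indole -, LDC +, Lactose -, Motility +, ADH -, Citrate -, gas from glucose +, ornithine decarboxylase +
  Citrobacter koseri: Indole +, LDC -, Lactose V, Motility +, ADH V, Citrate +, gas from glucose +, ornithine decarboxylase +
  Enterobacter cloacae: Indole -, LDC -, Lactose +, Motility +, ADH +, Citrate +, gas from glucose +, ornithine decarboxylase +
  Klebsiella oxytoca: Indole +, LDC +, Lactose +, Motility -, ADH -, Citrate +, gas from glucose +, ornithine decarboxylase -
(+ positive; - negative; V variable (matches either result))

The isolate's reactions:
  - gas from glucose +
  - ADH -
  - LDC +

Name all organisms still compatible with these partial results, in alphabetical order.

Hafnia alvei, Klebsiella oxytoca, Salmonella enterica

gas from glucose +: excludes Providencia rettgeri, Providencia stuartii, Yersinia enterocolitica — 6 left.
LDC +: excludes Citrobacter freundii, Citrobacter koseri, Enterobacter cloacae — 3 left.
ADH -: all 3 remaining candidates are consistent.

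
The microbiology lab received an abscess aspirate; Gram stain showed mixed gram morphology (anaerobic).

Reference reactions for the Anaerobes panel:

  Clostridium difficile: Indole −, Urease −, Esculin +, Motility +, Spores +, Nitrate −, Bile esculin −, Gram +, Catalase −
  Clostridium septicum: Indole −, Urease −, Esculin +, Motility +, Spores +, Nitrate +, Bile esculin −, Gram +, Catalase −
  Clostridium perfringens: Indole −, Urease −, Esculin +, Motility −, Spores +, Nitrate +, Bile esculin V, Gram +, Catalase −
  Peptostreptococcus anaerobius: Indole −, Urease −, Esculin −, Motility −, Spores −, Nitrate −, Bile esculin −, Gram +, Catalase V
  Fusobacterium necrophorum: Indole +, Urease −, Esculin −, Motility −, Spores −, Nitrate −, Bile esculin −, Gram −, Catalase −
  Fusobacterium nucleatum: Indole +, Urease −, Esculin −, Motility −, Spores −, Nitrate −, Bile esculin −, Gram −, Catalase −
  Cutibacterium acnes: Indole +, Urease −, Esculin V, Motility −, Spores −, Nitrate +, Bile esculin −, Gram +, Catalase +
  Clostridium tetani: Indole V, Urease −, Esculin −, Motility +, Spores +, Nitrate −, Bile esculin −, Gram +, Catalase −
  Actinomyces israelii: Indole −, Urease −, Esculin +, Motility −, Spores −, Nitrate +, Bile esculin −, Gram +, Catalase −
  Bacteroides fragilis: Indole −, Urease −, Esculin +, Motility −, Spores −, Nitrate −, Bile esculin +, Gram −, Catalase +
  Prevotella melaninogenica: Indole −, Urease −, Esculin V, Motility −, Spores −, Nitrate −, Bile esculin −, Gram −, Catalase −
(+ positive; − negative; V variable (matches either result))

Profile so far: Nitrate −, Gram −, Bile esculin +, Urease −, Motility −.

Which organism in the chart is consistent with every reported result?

Nitrate −: excludes Clostridium septicum, Clostridium perfringens, Cutibacterium acnes, Actinomyces israelii — 7 left.
Bile esculin +: excludes 6 organisms — 1 left.
Gram −: the one remaining candidate is consistent.
Urease −: the one remaining candidate is consistent.
Motility −: the one remaining candidate is consistent.

Bacteroides fragilis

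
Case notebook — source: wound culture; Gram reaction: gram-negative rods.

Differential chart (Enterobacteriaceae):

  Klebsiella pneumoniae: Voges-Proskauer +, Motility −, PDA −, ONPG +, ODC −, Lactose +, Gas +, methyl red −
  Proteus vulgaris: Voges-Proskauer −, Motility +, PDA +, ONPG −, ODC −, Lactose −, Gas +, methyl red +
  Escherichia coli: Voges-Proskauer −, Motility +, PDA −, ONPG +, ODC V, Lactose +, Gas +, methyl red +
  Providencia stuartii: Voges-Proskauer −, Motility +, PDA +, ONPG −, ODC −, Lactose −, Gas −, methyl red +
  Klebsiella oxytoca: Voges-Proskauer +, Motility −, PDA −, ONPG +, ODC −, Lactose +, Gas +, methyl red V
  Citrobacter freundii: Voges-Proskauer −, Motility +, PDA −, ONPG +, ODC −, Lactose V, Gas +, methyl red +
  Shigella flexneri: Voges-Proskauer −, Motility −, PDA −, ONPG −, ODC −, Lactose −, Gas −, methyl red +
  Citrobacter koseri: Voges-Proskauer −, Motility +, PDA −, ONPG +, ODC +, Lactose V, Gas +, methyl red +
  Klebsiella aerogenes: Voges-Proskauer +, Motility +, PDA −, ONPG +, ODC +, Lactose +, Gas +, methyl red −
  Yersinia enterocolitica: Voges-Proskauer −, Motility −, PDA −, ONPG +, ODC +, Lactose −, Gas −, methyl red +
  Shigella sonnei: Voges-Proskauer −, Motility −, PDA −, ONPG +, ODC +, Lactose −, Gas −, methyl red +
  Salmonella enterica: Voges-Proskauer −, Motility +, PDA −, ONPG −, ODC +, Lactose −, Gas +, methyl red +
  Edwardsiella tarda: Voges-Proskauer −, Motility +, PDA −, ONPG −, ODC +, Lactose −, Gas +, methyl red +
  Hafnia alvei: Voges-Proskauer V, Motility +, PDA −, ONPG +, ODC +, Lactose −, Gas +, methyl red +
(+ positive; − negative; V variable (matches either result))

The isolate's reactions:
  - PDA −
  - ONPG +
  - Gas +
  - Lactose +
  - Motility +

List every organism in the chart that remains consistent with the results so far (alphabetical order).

Motility +: excludes 5 organisms — 9 left.
PDA −: excludes Proteus vulgaris, Providencia stuartii — 7 left.
ONPG +: excludes Salmonella enterica, Edwardsiella tarda — 5 left.
Gas +: all 5 remaining candidates are consistent.
Lactose +: excludes Hafnia alvei — 4 left.

Citrobacter freundii, Citrobacter koseri, Escherichia coli, Klebsiella aerogenes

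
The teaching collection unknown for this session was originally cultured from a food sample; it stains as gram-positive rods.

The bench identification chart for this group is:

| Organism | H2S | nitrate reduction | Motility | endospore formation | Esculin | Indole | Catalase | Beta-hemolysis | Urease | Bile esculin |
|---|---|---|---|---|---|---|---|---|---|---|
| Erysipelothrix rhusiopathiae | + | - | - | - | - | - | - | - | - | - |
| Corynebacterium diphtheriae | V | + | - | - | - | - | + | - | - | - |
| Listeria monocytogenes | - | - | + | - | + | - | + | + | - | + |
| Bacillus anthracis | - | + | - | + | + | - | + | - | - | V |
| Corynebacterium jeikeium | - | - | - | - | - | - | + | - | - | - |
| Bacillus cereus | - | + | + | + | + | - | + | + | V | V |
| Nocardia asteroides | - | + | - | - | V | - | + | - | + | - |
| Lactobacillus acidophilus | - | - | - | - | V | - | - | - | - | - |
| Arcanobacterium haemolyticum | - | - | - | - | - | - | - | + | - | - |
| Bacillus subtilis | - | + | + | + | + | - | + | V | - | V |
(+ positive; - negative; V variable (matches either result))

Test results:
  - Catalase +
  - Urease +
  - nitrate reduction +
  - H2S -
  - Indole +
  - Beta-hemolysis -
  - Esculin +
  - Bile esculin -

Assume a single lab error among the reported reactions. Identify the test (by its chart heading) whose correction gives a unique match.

As reported, no row in the chart matches all 8 reactions.
Reversing Beta-hemolysis → still no organism matches.
Reversing nitrate reduction → still no organism matches.
Reversing Bile esculin → still no organism matches.
Reversing Indole (to -) → unique match: Nocardia asteroides.
Reversing Esculin → still no organism matches.
Reversing Urease → still no organism matches.
Reversing H2S → still no organism matches.
Reversing Catalase → still no organism matches.

Indole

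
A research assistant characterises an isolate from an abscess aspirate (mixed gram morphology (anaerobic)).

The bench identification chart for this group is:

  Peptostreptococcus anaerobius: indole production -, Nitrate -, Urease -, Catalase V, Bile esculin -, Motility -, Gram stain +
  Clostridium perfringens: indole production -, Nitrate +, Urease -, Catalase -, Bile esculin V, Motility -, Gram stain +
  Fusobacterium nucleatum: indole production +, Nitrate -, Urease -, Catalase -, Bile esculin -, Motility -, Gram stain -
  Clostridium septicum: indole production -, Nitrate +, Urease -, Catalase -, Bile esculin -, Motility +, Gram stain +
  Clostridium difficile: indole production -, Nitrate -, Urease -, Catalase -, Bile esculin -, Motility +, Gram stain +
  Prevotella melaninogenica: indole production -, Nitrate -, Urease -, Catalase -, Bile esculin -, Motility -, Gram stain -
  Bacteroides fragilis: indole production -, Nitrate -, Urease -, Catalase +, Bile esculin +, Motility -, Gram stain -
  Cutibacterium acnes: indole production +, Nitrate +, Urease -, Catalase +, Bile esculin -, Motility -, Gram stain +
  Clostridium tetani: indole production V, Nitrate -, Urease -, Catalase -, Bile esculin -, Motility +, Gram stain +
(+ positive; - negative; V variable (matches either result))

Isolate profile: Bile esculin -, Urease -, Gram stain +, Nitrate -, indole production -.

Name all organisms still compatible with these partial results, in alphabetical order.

Bile esculin -: excludes Bacteroides fragilis — 8 left.
Nitrate -: excludes Clostridium perfringens, Clostridium septicum, Cutibacterium acnes — 5 left.
indole production -: excludes Fusobacterium nucleatum — 4 left.
Urease -: all 4 remaining candidates are consistent.
Gram stain +: excludes Prevotella melaninogenica — 3 left.

Clostridium difficile, Clostridium tetani, Peptostreptococcus anaerobius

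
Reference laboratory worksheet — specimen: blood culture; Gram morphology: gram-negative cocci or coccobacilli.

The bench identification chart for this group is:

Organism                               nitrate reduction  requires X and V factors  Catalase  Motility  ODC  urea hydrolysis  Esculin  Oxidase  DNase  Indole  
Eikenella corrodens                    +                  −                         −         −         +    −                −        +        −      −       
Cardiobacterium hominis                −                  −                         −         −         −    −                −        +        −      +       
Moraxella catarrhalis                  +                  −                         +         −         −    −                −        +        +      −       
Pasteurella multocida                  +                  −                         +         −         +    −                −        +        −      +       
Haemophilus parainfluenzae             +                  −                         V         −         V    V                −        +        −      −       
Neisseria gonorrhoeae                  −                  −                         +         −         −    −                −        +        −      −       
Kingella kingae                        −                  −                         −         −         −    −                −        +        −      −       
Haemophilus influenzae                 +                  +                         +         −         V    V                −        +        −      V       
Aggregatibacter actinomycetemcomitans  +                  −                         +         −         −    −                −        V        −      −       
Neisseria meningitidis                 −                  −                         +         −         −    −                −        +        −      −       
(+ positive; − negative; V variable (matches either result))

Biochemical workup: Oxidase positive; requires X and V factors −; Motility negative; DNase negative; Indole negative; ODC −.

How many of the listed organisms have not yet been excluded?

5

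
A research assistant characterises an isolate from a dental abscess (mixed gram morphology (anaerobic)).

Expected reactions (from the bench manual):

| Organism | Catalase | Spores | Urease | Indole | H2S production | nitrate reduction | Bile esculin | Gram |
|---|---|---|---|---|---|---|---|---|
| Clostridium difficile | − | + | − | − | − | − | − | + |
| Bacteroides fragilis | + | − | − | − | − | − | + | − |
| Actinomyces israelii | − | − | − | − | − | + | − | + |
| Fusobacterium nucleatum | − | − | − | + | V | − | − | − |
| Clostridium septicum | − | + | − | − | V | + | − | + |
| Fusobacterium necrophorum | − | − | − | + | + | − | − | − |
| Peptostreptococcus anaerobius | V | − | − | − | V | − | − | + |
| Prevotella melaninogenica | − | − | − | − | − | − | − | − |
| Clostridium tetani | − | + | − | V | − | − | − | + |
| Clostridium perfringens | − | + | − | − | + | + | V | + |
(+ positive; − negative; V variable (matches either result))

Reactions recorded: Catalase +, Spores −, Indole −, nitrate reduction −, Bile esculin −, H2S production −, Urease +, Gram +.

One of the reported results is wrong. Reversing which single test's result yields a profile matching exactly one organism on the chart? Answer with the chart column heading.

Urease

As reported, no row in the chart matches all 8 reactions.
Reversing Spores → still no organism matches.
Reversing Catalase → still no organism matches.
Reversing nitrate reduction → still no organism matches.
Reversing Gram → still no organism matches.
Reversing Urease (to −) → unique match: Peptostreptococcus anaerobius.
Reversing Indole → still no organism matches.
Reversing Bile esculin → still no organism matches.
Reversing H2S production → still no organism matches.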